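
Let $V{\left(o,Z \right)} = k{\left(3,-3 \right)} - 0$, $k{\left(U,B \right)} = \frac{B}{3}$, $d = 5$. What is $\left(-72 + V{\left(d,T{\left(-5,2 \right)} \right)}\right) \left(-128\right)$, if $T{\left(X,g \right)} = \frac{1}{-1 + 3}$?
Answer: $9344$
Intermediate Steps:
$k{\left(U,B \right)} = \frac{B}{3}$ ($k{\left(U,B \right)} = B \frac{1}{3} = \frac{B}{3}$)
$T{\left(X,g \right)} = \frac{1}{2}$
$V{\left(o,Z \right)} = -1$ ($V{\left(o,Z \right)} = \frac{1}{3} \left(-3\right) - 0 = -1 + 0 = -1$)
$\left(-72 + V{\left(d,T{\left(-5,2 \right)} \right)}\right) \left(-128\right) = \left(-72 - 1\right) \left(-128\right) = \left(-73\right) \left(-128\right) = 9344$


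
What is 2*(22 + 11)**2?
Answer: 2178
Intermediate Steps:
2*(22 + 11)**2 = 2*33**2 = 2*1089 = 2178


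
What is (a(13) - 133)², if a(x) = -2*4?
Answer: 19881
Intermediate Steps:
a(x) = -8
(a(13) - 133)² = (-8 - 133)² = (-141)² = 19881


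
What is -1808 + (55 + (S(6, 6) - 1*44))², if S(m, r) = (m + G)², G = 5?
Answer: 15616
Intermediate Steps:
S(m, r) = (5 + m)² (S(m, r) = (m + 5)² = (5 + m)²)
-1808 + (55 + (S(6, 6) - 1*44))² = -1808 + (55 + ((5 + 6)² - 1*44))² = -1808 + (55 + (11² - 44))² = -1808 + (55 + (121 - 44))² = -1808 + (55 + 77)² = -1808 + 132² = -1808 + 17424 = 15616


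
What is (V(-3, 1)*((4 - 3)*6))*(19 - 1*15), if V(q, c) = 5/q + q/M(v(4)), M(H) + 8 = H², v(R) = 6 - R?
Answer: -22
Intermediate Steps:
M(H) = -8 + H²
V(q, c) = 5/q - q/4 (V(q, c) = 5/q + q/(-8 + (6 - 1*4)²) = 5/q + q/(-8 + (6 - 4)²) = 5/q + q/(-8 + 2²) = 5/q + q/(-8 + 4) = 5/q + q/(-4) = 5/q + q*(-¼) = 5/q - q/4)
(V(-3, 1)*((4 - 3)*6))*(19 - 1*15) = ((5/(-3) - ¼*(-3))*((4 - 3)*6))*(19 - 1*15) = ((5*(-⅓) + ¾)*(1*6))*(19 - 15) = ((-5/3 + ¾)*6)*4 = -11/12*6*4 = -11/2*4 = -22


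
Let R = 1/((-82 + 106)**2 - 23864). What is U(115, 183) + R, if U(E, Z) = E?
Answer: 2678119/23288 ≈ 115.00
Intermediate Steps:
R = -1/23288 (R = 1/(24**2 - 23864) = 1/(576 - 23864) = 1/(-23288) = -1/23288 ≈ -4.2941e-5)
U(115, 183) + R = 115 - 1/23288 = 2678119/23288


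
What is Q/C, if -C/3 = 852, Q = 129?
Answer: -43/852 ≈ -0.050469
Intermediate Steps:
C = -2556 (C = -3*852 = -2556)
Q/C = 129/(-2556) = 129*(-1/2556) = -43/852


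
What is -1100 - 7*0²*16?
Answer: -1100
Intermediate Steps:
-1100 - 7*0²*16 = -1100 - 7*0*16 = -1100 + 0*16 = -1100 + 0 = -1100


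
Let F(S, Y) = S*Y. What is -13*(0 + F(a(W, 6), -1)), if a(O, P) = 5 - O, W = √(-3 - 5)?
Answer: 65 - 26*I*√2 ≈ 65.0 - 36.77*I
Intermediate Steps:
W = 2*I*√2 (W = √(-8) = 2*I*√2 ≈ 2.8284*I)
-13*(0 + F(a(W, 6), -1)) = -13*(0 + (5 - 2*I*√2)*(-1)) = -13*(0 + (-5 + 2*I*√2)) = -13*(-5 + 2*I*√2) = 65 - 26*I*√2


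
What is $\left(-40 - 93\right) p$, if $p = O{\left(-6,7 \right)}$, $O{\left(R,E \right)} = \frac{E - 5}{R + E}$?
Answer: $-266$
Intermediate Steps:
$O{\left(R,E \right)} = \frac{-5 + E}{E + R}$
$p = 2$ ($p = \frac{-5 + 7}{7 - 6} = 1^{-1} \cdot 2 = 1 \cdot 2 = 2$)
$\left(-40 - 93\right) p = \left(-40 - 93\right) 2 = \left(-133\right) 2 = -266$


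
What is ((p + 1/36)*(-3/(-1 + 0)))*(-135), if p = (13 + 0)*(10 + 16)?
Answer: -547605/4 ≈ -1.3690e+5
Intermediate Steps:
p = 338 (p = 13*26 = 338)
((p + 1/36)*(-3/(-1 + 0)))*(-135) = ((338 + 1/36)*(-3/(-1 + 0)))*(-135) = ((338 + 1/36)*(-3/(-1)))*(-135) = (12169*(-1*(-3))/36)*(-135) = ((12169/36)*3)*(-135) = (12169/12)*(-135) = -547605/4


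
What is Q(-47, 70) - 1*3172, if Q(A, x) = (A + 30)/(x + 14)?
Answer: -266465/84 ≈ -3172.2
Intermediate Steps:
Q(A, x) = (30 + A)/(14 + x)
Q(-47, 70) - 1*3172 = (30 - 47)/(14 + 70) - 1*3172 = -17/84 - 3172 = -266465/84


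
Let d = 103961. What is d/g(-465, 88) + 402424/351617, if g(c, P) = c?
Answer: -36367327777/163501905 ≈ -222.43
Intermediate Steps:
d/g(-465, 88) + 402424/351617 = 103961/(-465) + 402424/351617 = 103961*(-1/465) + 402424*(1/351617) = -103961/465 + 402424/351617 = -36367327777/163501905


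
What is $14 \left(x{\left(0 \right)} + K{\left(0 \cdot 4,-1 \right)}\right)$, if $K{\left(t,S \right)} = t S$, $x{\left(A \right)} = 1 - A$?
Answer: $14$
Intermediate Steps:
$K{\left(t,S \right)} = S t$
$14 \left(x{\left(0 \right)} + K{\left(0 \cdot 4,-1 \right)}\right) = 14 \left(\left(1 - 0\right) - 0 \cdot 4\right) = 14 \left(\left(1 + 0\right) - 0\right) = 14 \left(1 + 0\right) = 14 \cdot 1 = 14$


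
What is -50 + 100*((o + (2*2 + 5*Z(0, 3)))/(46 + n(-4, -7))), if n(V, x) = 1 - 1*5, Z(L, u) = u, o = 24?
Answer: 1100/21 ≈ 52.381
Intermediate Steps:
n(V, x) = -4 (n(V, x) = 1 - 5 = -4)
-50 + 100*((o + (2*2 + 5*Z(0, 3)))/(46 + n(-4, -7))) = -50 + 100*((24 + (2*2 + 5*3))/(46 - 4)) = -50 + 100*((24 + (4 + 15))/42) = -50 + 100*((24 + 19)*(1/42)) = -50 + 100*(43*(1/42)) = -50 + 100*(43/42) = -50 + 2150/21 = 1100/21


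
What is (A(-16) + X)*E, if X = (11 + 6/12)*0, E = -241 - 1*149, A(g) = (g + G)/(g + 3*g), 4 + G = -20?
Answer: -975/4 ≈ -243.75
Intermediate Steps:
G = -24 (G = -4 - 20 = -24)
A(g) = (-24 + g)/(4*g) (A(g) = (g - 24)/(g + 3*g) = (-24 + g)/((4*g)) = (-24 + g)*(1/(4*g)) = (-24 + g)/(4*g))
E = -390 (E = -241 - 149 = -390)
X = 0 (X = (11 + 6*(1/12))*0 = (11 + ½)*0 = (23/2)*0 = 0)
(A(-16) + X)*E = ((¼)*(-24 - 16)/(-16) + 0)*(-390) = ((¼)*(-1/16)*(-40) + 0)*(-390) = (5/8 + 0)*(-390) = (5/8)*(-390) = -975/4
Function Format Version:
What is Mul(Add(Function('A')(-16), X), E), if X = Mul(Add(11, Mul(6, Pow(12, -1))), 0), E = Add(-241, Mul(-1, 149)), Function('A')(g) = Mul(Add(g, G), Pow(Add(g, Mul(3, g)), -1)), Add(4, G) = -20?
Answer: Rational(-975, 4) ≈ -243.75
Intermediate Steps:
G = -24 (G = Add(-4, -20) = -24)
Function('A')(g) = Mul(Rational(1, 4), Pow(g, -1), Add(-24, g)) (Function('A')(g) = Mul(Add(g, -24), Pow(Add(g, Mul(3, g)), -1)) = Mul(Add(-24, g), Pow(Mul(4, g), -1)) = Mul(Add(-24, g), Mul(Rational(1, 4), Pow(g, -1))) = Mul(Rational(1, 4), Pow(g, -1), Add(-24, g)))
E = -390 (E = Add(-241, -149) = -390)
X = 0 (X = Mul(Add(11, Mul(6, Rational(1, 12))), 0) = Mul(Add(11, Rational(1, 2)), 0) = Mul(Rational(23, 2), 0) = 0)
Mul(Add(Function('A')(-16), X), E) = Mul(Add(Mul(Rational(1, 4), Pow(-16, -1), Add(-24, -16)), 0), -390) = Mul(Add(Mul(Rational(1, 4), Rational(-1, 16), -40), 0), -390) = Mul(Add(Rational(5, 8), 0), -390) = Mul(Rational(5, 8), -390) = Rational(-975, 4)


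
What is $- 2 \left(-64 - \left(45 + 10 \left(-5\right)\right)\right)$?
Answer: $118$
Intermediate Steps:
$- 2 \left(-64 - \left(45 + 10 \left(-5\right)\right)\right) = - 2 \left(-64 - -5\right) = - 2 \left(-64 + \left(-45 + 50\right)\right) = - 2 \left(-64 + 5\right) = \left(-2\right) \left(-59\right) = 118$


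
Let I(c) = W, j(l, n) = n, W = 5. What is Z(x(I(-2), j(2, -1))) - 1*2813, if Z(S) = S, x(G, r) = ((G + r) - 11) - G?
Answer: -2825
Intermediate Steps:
I(c) = 5
x(G, r) = -11 + r (x(G, r) = (-11 + G + r) - G = -11 + r)
Z(x(I(-2), j(2, -1))) - 1*2813 = (-11 - 1) - 1*2813 = -12 - 2813 = -2825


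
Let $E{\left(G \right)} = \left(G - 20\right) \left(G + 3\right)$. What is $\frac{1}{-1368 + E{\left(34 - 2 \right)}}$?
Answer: $- \frac{1}{948} \approx -0.0010549$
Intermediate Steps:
$E{\left(G \right)} = \left(-20 + G\right) \left(3 + G\right)$
$\frac{1}{-1368 + E{\left(34 - 2 \right)}} = \frac{1}{-1368 - \left(60 - \left(34 - 2\right)^{2} + 17 \left(34 - 2\right)\right)} = \frac{1}{-1368 - \left(604 - 1024\right)} = \frac{1}{-1368 - -420} = \frac{1}{-1368 + 420} = \frac{1}{-948} = - \frac{1}{948}$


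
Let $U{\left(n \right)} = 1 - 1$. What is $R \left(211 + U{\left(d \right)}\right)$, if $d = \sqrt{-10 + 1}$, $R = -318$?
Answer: $-67098$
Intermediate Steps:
$d = 3 i$ ($d = \sqrt{-9} = 3 i \approx 3.0 i$)
$U{\left(n \right)} = 0$
$R \left(211 + U{\left(d \right)}\right) = - 318 \left(211 + 0\right) = \left(-318\right) 211 = -67098$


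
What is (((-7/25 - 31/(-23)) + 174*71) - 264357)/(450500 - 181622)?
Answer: -144901111/154604850 ≈ -0.93723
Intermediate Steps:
(((-7/25 - 31/(-23)) + 174*71) - 264357)/(450500 - 181622) = (((-7*1/25 - 31*(-1/23)) + 12354) - 264357)/268878 = (((-7/25 + 31/23) + 12354) - 264357)*(1/268878) = ((614/575 + 12354) - 264357)*(1/268878) = (7104164/575 - 264357)*(1/268878) = -144901111/575*1/268878 = -144901111/154604850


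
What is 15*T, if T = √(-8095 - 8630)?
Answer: 75*I*√669 ≈ 1939.9*I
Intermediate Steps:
T = 5*I*√669 (T = √(-16725) = 5*I*√669 ≈ 129.33*I)
15*T = 15*(5*I*√669) = 75*I*√669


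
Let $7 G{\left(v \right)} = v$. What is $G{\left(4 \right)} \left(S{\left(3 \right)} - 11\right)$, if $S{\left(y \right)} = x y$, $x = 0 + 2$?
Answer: $- \frac{20}{7} \approx -2.8571$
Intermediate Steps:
$G{\left(v \right)} = \frac{v}{7}$
$x = 2$
$S{\left(y \right)} = 2 y$
$G{\left(4 \right)} \left(S{\left(3 \right)} - 11\right) = \frac{1}{7} \cdot 4 \left(2 \cdot 3 - 11\right) = \frac{4 \left(6 - 11\right)}{7} = \frac{4}{7} \left(-5\right) = - \frac{20}{7}$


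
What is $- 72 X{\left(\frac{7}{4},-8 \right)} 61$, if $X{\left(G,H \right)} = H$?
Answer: $35136$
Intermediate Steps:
$- 72 X{\left(\frac{7}{4},-8 \right)} 61 = \left(-72\right) \left(-8\right) 61 = 576 \cdot 61 = 35136$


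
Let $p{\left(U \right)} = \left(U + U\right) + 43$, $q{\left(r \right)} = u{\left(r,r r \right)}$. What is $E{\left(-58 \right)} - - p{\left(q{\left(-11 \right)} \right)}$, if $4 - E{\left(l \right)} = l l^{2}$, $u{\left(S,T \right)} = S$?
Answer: $195137$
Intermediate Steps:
$q{\left(r \right)} = r$
$p{\left(U \right)} = 43 + 2 U$ ($p{\left(U \right)} = 2 U + 43 = 43 + 2 U$)
$E{\left(l \right)} = 4 - l^{3}$ ($E{\left(l \right)} = 4 - l l^{2} = 4 - l^{3}$)
$E{\left(-58 \right)} - - p{\left(q{\left(-11 \right)} \right)} = \left(4 - \left(-58\right)^{3}\right) - - (43 + 2 \left(-11\right)) = \left(4 - -195112\right) - - (43 - 22) = \left(4 + 195112\right) - \left(-1\right) 21 = 195116 - -21 = 195116 + 21 = 195137$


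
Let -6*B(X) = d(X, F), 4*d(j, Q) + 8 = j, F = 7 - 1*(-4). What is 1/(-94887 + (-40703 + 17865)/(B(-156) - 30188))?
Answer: -181087/17182665141 ≈ -1.0539e-5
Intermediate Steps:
F = 11 (F = 7 + 4 = 11)
d(j, Q) = -2 + j/4
B(X) = ⅓ - X/24 (B(X) = -(-2 + X/4)/6 = ⅓ - X/24)
1/(-94887 + (-40703 + 17865)/(B(-156) - 30188)) = 1/(-94887 + (-40703 + 17865)/((⅓ - 1/24*(-156)) - 30188)) = 1/(-94887 - 22838/((⅓ + 13/2) - 30188)) = 1/(-94887 - 22838/(41/6 - 30188)) = 1/(-94887 - 22838/(-181087/6)) = 1/(-94887 - 22838*(-6/181087)) = 1/(-94887 + 137028/181087) = 1/(-17182665141/181087) = -181087/17182665141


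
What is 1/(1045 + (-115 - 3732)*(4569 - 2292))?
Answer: -1/8758574 ≈ -1.1417e-7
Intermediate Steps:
1/(1045 + (-115 - 3732)*(4569 - 2292)) = 1/(1045 - 3847*2277) = 1/(1045 - 8759619) = 1/(-8758574) = -1/8758574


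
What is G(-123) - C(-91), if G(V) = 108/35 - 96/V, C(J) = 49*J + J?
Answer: 6534798/1435 ≈ 4553.9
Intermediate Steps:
C(J) = 50*J
G(V) = 108/35 - 96/V (G(V) = 108*(1/35) - 96/V = 108/35 - 96/V)
G(-123) - C(-91) = (108/35 - 96/(-123)) - 50*(-91) = (108/35 - 96*(-1/123)) - 1*(-4550) = (108/35 + 32/41) + 4550 = 5548/1435 + 4550 = 6534798/1435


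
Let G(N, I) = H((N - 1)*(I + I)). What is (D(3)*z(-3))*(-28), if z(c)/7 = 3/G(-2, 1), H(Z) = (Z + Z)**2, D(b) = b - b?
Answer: 0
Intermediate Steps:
D(b) = 0
H(Z) = 4*Z**2 (H(Z) = (2*Z)**2 = 4*Z**2)
G(N, I) = 16*I**2*(-1 + N)**2 (G(N, I) = 4*((N - 1)*(I + I))**2 = 4*((-1 + N)*(2*I))**2 = 4*(2*I*(-1 + N))**2 = 4*(4*I**2*(-1 + N)**2) = 16*I**2*(-1 + N)**2)
z(c) = 7/48 (z(c) = 7*(3/((16*1**2*(-1 - 2)**2))) = 7*(3/((16*1*(-3)**2))) = 7*(3/((16*1*9))) = 7*(3/144) = 7*(3*(1/144)) = 7*(1/48) = 7/48)
(D(3)*z(-3))*(-28) = (0*(7/48))*(-28) = 0*(-28) = 0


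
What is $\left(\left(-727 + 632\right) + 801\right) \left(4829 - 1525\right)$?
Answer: $2332624$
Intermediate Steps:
$\left(\left(-727 + 632\right) + 801\right) \left(4829 - 1525\right) = \left(-95 + 801\right) 3304 = 706 \cdot 3304 = 2332624$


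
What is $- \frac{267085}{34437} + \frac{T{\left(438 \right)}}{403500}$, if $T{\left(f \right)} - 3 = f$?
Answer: $- \frac{2762913097}{356290500} \approx -7.7547$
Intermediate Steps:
$T{\left(f \right)} = 3 + f$
$- \frac{267085}{34437} + \frac{T{\left(438 \right)}}{403500} = - \frac{267085}{34437} + \frac{3 + 438}{403500} = \left(-267085\right) \frac{1}{34437} + 441 \cdot \frac{1}{403500} = - \frac{20545}{2649} + \frac{147}{134500} = - \frac{2762913097}{356290500}$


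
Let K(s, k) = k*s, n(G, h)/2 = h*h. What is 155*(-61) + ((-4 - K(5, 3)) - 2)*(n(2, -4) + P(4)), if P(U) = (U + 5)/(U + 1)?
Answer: -50824/5 ≈ -10165.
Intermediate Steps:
P(U) = (5 + U)/(1 + U)
n(G, h) = 2*h² (n(G, h) = 2*(h*h) = 2*h²)
155*(-61) + ((-4 - K(5, 3)) - 2)*(n(2, -4) + P(4)) = 155*(-61) + ((-4 - 3*5) - 2)*(2*(-4)² + (5 + 4)/(1 + 4)) = -9455 + ((-4 - 1*15) - 2)*(2*16 + 9/5) = -9455 + ((-4 - 15) - 2)*(32 + (⅕)*9) = -9455 + (-19 - 2)*(32 + 9/5) = -9455 - 21*169/5 = -9455 - 3549/5 = -50824/5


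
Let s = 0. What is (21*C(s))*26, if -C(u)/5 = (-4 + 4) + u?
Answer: 0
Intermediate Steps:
C(u) = -5*u (C(u) = -5*((-4 + 4) + u) = -5*(0 + u) = -5*u)
(21*C(s))*26 = (21*(-5*0))*26 = (21*0)*26 = 0*26 = 0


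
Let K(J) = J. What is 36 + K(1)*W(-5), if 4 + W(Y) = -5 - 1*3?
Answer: 24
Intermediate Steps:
W(Y) = -12 (W(Y) = -4 + (-5 - 1*3) = -4 + (-5 - 3) = -4 - 8 = -12)
36 + K(1)*W(-5) = 36 + 1*(-12) = 36 - 12 = 24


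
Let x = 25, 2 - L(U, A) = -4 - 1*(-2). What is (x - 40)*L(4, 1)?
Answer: -60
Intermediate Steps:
L(U, A) = 4 (L(U, A) = 2 - (-4 - 1*(-2)) = 2 - (-4 + 2) = 2 - 1*(-2) = 2 + 2 = 4)
(x - 40)*L(4, 1) = (25 - 40)*4 = -15*4 = -60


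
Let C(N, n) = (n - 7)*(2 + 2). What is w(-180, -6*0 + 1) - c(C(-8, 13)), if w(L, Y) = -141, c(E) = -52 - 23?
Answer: -66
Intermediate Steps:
C(N, n) = -28 + 4*n (C(N, n) = (-7 + n)*4 = -28 + 4*n)
c(E) = -75
w(-180, -6*0 + 1) - c(C(-8, 13)) = -141 - 1*(-75) = -141 + 75 = -66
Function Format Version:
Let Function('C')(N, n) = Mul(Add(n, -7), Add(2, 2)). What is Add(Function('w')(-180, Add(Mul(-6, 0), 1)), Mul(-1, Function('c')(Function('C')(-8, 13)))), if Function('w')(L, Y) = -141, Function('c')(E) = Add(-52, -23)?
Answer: -66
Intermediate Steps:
Function('C')(N, n) = Add(-28, Mul(4, n)) (Function('C')(N, n) = Mul(Add(-7, n), 4) = Add(-28, Mul(4, n)))
Function('c')(E) = -75
Add(Function('w')(-180, Add(Mul(-6, 0), 1)), Mul(-1, Function('c')(Function('C')(-8, 13)))) = Add(-141, Mul(-1, -75)) = Add(-141, 75) = -66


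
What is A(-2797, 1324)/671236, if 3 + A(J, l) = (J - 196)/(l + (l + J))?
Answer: 1273/50007082 ≈ 2.5456e-5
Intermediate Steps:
A(J, l) = -3 + (-196 + J)/(J + 2*l) (A(J, l) = -3 + (J - 196)/(l + (l + J)) = -3 + (-196 + J)/(l + (J + l)) = -3 + (-196 + J)/(J + 2*l))
A(-2797, 1324)/671236 = (2*(-98 - 1*(-2797) - 3*1324)/(-2797 + 2*1324))/671236 = (2*(-98 + 2797 - 3972)/(-2797 + 2648))*(1/671236) = (2*(-1273)/(-149))*(1/671236) = (2*(-1/149)*(-1273))*(1/671236) = (2546/149)*(1/671236) = 1273/50007082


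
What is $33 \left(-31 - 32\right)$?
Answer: $-2079$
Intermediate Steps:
$33 \left(-31 - 32\right) = 33 \left(-63\right) = -2079$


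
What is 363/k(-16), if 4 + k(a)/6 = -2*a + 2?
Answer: 121/60 ≈ 2.0167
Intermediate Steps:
k(a) = -12 - 12*a (k(a) = -24 + 6*(-2*a + 2) = -24 + 6*(2 - 2*a) = -24 + (12 - 12*a) = -12 - 12*a)
363/k(-16) = 363/(-12 - 12*(-16)) = 363/(-12 + 192) = 363/180 = 363*(1/180) = 121/60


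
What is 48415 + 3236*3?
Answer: 58123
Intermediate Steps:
48415 + 3236*3 = 48415 + 9708 = 58123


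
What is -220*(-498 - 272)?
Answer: 169400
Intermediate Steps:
-220*(-498 - 272) = -220*(-770) = 169400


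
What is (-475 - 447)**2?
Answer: 850084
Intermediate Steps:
(-475 - 447)**2 = (-922)**2 = 850084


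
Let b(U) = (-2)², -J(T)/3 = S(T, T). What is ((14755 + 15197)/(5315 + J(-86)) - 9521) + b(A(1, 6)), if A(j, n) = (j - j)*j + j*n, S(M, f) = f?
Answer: -53008289/5573 ≈ -9511.6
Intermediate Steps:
J(T) = -3*T
A(j, n) = j*n (A(j, n) = 0*j + j*n = 0 + j*n = j*n)
b(U) = 4
((14755 + 15197)/(5315 + J(-86)) - 9521) + b(A(1, 6)) = ((14755 + 15197)/(5315 - 3*(-86)) - 9521) + 4 = (29952/(5315 + 258) - 9521) + 4 = (29952/5573 - 9521) + 4 = -53030581/5573 + 4 = -53008289/5573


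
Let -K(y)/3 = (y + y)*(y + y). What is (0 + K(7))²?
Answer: 345744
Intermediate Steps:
K(y) = -12*y² (K(y) = -3*(y + y)*(y + y) = -3*2*y*2*y = -12*y²)
(0 + K(7))² = (0 - 12*7²)² = (0 - 12*49)² = (0 - 588)² = (-588)² = 345744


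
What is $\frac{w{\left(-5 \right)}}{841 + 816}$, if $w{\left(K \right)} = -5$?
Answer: $- \frac{5}{1657} \approx -0.0030175$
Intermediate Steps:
$\frac{w{\left(-5 \right)}}{841 + 816} = \frac{1}{841 + 816} \left(-5\right) = \frac{1}{1657} \left(-5\right) = - \frac{5}{1657}$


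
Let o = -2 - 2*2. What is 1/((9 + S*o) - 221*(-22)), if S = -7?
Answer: 1/4913 ≈ 0.00020354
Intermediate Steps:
o = -6 (o = -2 - 4 = -6)
1/((9 + S*o) - 221*(-22)) = 1/((9 - 7*(-6)) - 221*(-22)) = 1/((9 + 42) + 4862) = 1/(51 + 4862) = 1/4913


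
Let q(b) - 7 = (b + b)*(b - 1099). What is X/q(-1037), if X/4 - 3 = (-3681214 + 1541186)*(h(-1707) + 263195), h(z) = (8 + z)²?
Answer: -26962606537140/4430071 ≈ -6.0863e+6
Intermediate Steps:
q(b) = 7 + 2*b*(-1099 + b) (q(b) = 7 + (b + b)*(b - 1099) = 7 + (2*b)*(-1099 + b) = 7 + 2*b*(-1099 + b))
X = -26962606537140 (X = 12 + 4*((-3681214 + 1541186)*((8 - 1707)² + 263195)) = 12 + 4*(-2140028*((-1699)² + 263195)) = 12 + 4*(-2140028*(2886601 + 263195)) = 12 + 4*(-2140028*3149796) = 12 + 4*(-6740651634288) = 12 - 26962606537152 = -26962606537140)
X/q(-1037) = -26962606537140/(7 - 2198*(-1037) + 2*(-1037)²) = -26962606537140/(7 + 2279326 + 2*1075369) = -26962606537140/(7 + 2279326 + 2150738) = -26962606537140/4430071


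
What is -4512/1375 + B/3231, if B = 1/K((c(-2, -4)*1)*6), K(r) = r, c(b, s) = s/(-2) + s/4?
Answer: -87468257/26655750 ≈ -3.2814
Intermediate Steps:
c(b, s) = -s/4 (c(b, s) = s*(-½) + s*(¼) = -s/2 + s/4 = -s/4)
B = ⅙ (B = 1/((-¼*(-4)*1)*6) = 1/((1*1)*6) = 1/(1*6) = 1/6 = ⅙ ≈ 0.16667)
-4512/1375 + B/3231 = -4512/1375 + (⅙)/3231 = -4512*1/1375 + (⅙)*(1/3231) = -4512/1375 + 1/19386 = -87468257/26655750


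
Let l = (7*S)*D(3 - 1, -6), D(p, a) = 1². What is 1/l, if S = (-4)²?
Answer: 1/112 ≈ 0.0089286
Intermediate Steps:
S = 16
D(p, a) = 1
l = 112 (l = (7*16)*1 = 112*1 = 112)
1/l = 1/112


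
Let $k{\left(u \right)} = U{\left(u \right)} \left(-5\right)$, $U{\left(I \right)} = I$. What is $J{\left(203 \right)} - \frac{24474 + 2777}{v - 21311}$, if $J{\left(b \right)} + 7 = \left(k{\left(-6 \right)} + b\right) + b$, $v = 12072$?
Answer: $\frac{3990782}{9239} \approx 431.95$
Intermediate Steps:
$k{\left(u \right)} = - 5 u$ ($k{\left(u \right)} = u \left(-5\right) = - 5 u$)
$J{\left(b \right)} = 23 + 2 b$ ($J{\left(b \right)} = -7 + \left(\left(\left(-5\right) \left(-6\right) + b\right) + b\right) = -7 + \left(\left(30 + b\right) + b\right) = -7 + \left(30 + 2 b\right) = 23 + 2 b$)
$J{\left(203 \right)} - \frac{24474 + 2777}{v - 21311} = \left(23 + 2 \cdot 203\right) - \frac{24474 + 2777}{12072 - 21311} = \left(23 + 406\right) - \frac{27251}{-9239} = 429 - 27251 \left(- \frac{1}{9239}\right) = 429 - - \frac{27251}{9239} = 429 + \frac{27251}{9239} = \frac{3990782}{9239}$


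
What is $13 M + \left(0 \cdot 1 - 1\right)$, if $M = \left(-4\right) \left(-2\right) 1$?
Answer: $103$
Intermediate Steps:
$M = 8$ ($M = 8 \cdot 1 = 8$)
$13 M + \left(0 \cdot 1 - 1\right) = 13 \cdot 8 + \left(0 \cdot 1 - 1\right) = 104 + \left(0 - 1\right) = 104 - 1 = 103$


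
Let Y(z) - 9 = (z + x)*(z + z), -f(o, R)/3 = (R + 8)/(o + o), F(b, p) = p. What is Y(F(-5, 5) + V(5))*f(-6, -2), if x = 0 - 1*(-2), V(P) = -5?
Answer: 27/2 ≈ 13.500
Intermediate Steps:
f(o, R) = -3*(8 + R)/(2*o) (f(o, R) = -3*(R + 8)/(o + o) = -3*(8 + R)/(2*o))
x = 2 (x = 0 + 2 = 2)
Y(z) = 9 + 2*z*(2 + z) (Y(z) = 9 + (z + 2)*(z + z) = 9 + (2 + z)*(2*z) = 9 + 2*z*(2 + z))
Y(F(-5, 5) + V(5))*f(-6, -2) = (9 + 2*(5 - 5)**2 + 4*(5 - 5))*((3/2)*(-8 - 1*(-2))/(-6)) = (9 + 2*0**2 + 4*0)*((3/2)*(-1/6)*(-8 + 2)) = (9 + 2*0 + 0)*((3/2)*(-1/6)*(-6)) = (9 + 0 + 0)*(3/2) = 9*(3/2) = 27/2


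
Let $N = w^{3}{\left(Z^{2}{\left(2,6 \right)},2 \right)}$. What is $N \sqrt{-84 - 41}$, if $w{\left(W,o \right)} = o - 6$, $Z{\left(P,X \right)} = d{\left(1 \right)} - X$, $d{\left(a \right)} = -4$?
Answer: $- 320 i \sqrt{5} \approx - 715.54 i$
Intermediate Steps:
$Z{\left(P,X \right)} = -4 - X$
$w{\left(W,o \right)} = -6 + o$ ($w{\left(W,o \right)} = o - 6 = -6 + o$)
$N = -64$ ($N = \left(-6 + 2\right)^{3} = \left(-4\right)^{3} = -64$)
$N \sqrt{-84 - 41} = - 64 \sqrt{-84 - 41} = - 64 \sqrt{-125} = - 64 \cdot 5 i \sqrt{5} = - 320 i \sqrt{5}$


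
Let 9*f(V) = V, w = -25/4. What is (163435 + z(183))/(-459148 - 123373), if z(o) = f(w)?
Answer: -309665/1103724 ≈ -0.28056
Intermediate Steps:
w = -25/4 (w = -25*¼ = -25/4 ≈ -6.2500)
f(V) = V/9
z(o) = -25/36 (z(o) = (⅑)*(-25/4) = -25/36)
(163435 + z(183))/(-459148 - 123373) = (163435 - 25/36)/(-459148 - 123373) = (5883635/36)/(-582521) = (5883635/36)*(-1/582521) = -309665/1103724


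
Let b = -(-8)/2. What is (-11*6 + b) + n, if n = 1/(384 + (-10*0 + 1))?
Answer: -23869/385 ≈ -61.997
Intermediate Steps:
b = 4 (b = -(-8)/2 = -4*(-1) = 4)
n = 1/385 (n = 1/(384 + (0 + 1)) = 1/(384 + 1) = 1/385 ≈ 0.0025974)
(-11*6 + b) + n = (-11*6 + 4) + 1/385 = (-66 + 4) + 1/385 = -62 + 1/385 = -23869/385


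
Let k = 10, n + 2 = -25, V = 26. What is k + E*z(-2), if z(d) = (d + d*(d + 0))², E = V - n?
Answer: 222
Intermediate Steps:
n = -27 (n = -2 - 25 = -27)
E = 53 (E = 26 - 1*(-27) = 26 + 27 = 53)
z(d) = (d + d²)² (z(d) = (d + d*d)² = (d + d²)²)
k + E*z(-2) = 10 + 53*((-2)²*(1 - 2)²) = 10 + 53*(4*(-1)²) = 10 + 53*(4*1) = 10 + 53*4 = 10 + 212 = 222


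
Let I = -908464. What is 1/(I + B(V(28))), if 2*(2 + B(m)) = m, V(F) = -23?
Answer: -2/1816955 ≈ -1.1007e-6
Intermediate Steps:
B(m) = -2 + m/2
1/(I + B(V(28))) = 1/(-908464 + (-2 + (1/2)*(-23))) = 1/(-908464 + (-2 - 23/2)) = 1/(-908464 - 27/2) = 1/(-1816955/2) = -2/1816955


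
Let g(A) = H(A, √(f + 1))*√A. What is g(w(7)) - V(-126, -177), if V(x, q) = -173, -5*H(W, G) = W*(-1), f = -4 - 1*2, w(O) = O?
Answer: 173 + 7*√7/5 ≈ 176.70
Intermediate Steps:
f = -6 (f = -4 - 2 = -6)
H(W, G) = W/5 (H(W, G) = -W*(-1)/5 = -(-1)*W/5 = W/5)
g(A) = A^(3/2)/5 (g(A) = (A/5)*√A = A^(3/2)/5)
g(w(7)) - V(-126, -177) = 7^(3/2)/5 - 1*(-173) = (7*√7)/5 + 173 = 7*√7/5 + 173 = 173 + 7*√7/5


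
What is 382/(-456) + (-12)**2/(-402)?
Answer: -18269/15276 ≈ -1.1959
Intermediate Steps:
382/(-456) + (-12)**2/(-402) = 382*(-1/456) + 144*(-1/402) = -191/228 - 24/67 = -18269/15276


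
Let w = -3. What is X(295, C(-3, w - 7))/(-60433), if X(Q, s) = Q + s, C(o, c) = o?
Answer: -292/60433 ≈ -0.0048318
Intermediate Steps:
X(295, C(-3, w - 7))/(-60433) = (295 - 3)/(-60433) = 292*(-1/60433) = -292/60433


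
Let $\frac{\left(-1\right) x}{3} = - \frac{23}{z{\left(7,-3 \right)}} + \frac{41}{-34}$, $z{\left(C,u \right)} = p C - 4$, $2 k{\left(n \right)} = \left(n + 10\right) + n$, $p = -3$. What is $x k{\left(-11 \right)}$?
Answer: $- \frac{2187}{425} \approx -5.1459$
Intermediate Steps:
$k{\left(n \right)} = 5 + n$ ($k{\left(n \right)} = \frac{\left(n + 10\right) + n}{2} = \frac{\left(10 + n\right) + n}{2} = \frac{10 + 2 n}{2} = 5 + n$)
$z{\left(C,u \right)} = -4 - 3 C$ ($z{\left(C,u \right)} = - 3 C - 4 = -4 - 3 C$)
$x = \frac{729}{850}$ ($x = - 3 \left(- \frac{23}{-4 - 21} + \frac{41}{-34}\right) = - 3 \left(- \frac{23}{-4 - 21} + 41 \left(- \frac{1}{34}\right)\right) = - 3 \left(- \frac{23}{-25} - \frac{41}{34}\right) = - 3 \left(\left(-23\right) \left(- \frac{1}{25}\right) - \frac{41}{34}\right) = - 3 \left(\frac{23}{25} - \frac{41}{34}\right) = \left(-3\right) \left(- \frac{243}{850}\right) = \frac{729}{850} \approx 0.85765$)
$x k{\left(-11 \right)} = \frac{729 \left(5 - 11\right)}{850} = \frac{729}{850} \left(-6\right) = - \frac{2187}{425}$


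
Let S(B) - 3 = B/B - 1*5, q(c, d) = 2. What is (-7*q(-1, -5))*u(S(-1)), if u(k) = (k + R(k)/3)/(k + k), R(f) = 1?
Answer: -14/3 ≈ -4.6667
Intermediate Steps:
S(B) = -1 (S(B) = 3 + (B/B - 1*5) = 3 + (1 - 5) = 3 - 4 = -1)
u(k) = (⅓ + k)/(2*k) (u(k) = (k + 1/3)/(k + k) = (k + 1*(⅓))/((2*k)) = (k + ⅓)*(1/(2*k)) = (⅓ + k)*(1/(2*k)) = (⅓ + k)/(2*k))
(-7*q(-1, -5))*u(S(-1)) = (-7*2)*((⅙)*(1 + 3*(-1))/(-1)) = -7*(-1)*(1 - 3)/3 = -7*(-1)*(-2)/3 = -14*⅓ = -14/3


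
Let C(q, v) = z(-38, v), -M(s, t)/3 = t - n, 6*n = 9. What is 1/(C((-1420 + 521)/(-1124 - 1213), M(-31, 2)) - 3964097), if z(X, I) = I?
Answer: -2/7928197 ≈ -2.5226e-7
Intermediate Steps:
n = 3/2 (n = (⅙)*9 = 3/2 ≈ 1.5000)
M(s, t) = 9/2 - 3*t (M(s, t) = -3*(t - 1*3/2) = -3*(t - 3/2) = -3*(-3/2 + t) = 9/2 - 3*t)
C(q, v) = v
1/(C((-1420 + 521)/(-1124 - 1213), M(-31, 2)) - 3964097) = 1/((9/2 - 3*2) - 3964097) = 1/((9/2 - 6) - 3964097) = 1/(-3/2 - 3964097) = 1/(-7928197/2) = -2/7928197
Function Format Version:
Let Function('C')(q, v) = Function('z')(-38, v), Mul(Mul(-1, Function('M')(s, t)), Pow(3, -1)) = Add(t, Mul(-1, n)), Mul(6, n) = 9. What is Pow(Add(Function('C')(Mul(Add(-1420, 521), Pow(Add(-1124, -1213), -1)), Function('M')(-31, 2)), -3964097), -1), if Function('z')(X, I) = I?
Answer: Rational(-2, 7928197) ≈ -2.5226e-7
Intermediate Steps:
n = Rational(3, 2) (n = Mul(Rational(1, 6), 9) = Rational(3, 2) ≈ 1.5000)
Function('M')(s, t) = Add(Rational(9, 2), Mul(-3, t)) (Function('M')(s, t) = Mul(-3, Add(t, Mul(-1, Rational(3, 2)))) = Mul(-3, Add(t, Rational(-3, 2))) = Mul(-3, Add(Rational(-3, 2), t)) = Add(Rational(9, 2), Mul(-3, t)))
Function('C')(q, v) = v
Pow(Add(Function('C')(Mul(Add(-1420, 521), Pow(Add(-1124, -1213), -1)), Function('M')(-31, 2)), -3964097), -1) = Pow(Add(Add(Rational(9, 2), Mul(-3, 2)), -3964097), -1) = Pow(Add(Add(Rational(9, 2), -6), -3964097), -1) = Pow(Add(Rational(-3, 2), -3964097), -1) = Pow(Rational(-7928197, 2), -1) = Rational(-2, 7928197)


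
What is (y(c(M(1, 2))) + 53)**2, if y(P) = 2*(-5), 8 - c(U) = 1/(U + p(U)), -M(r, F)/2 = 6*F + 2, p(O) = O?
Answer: 1849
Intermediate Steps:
M(r, F) = -4 - 12*F (M(r, F) = -2*(6*F + 2) = -2*(2 + 6*F) = -4 - 12*F)
c(U) = 8 - 1/(2*U) (c(U) = 8 - 1/(U + U) = 8 - 1/(2*U))
y(P) = -10
(y(c(M(1, 2))) + 53)**2 = (-10 + 53)**2 = 43**2 = 1849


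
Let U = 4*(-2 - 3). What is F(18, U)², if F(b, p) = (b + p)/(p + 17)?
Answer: 4/9 ≈ 0.44444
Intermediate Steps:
U = -20 (U = 4*(-5) = -20)
F(b, p) = (b + p)/(17 + p)
F(18, U)² = ((18 - 20)/(17 - 20))² = (-2/(-3))² = (-⅓*(-2))² = (⅔)² = 4/9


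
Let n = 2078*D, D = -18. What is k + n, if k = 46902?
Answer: 9498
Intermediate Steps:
n = -37404 (n = 2078*(-18) = -37404)
k + n = 46902 - 37404 = 9498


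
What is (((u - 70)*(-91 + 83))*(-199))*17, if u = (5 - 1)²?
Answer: -1461456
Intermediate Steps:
u = 16 (u = 4² = 16)
(((u - 70)*(-91 + 83))*(-199))*17 = (((16 - 70)*(-91 + 83))*(-199))*17 = (-54*(-8)*(-199))*17 = (432*(-199))*17 = -85968*17 = -1461456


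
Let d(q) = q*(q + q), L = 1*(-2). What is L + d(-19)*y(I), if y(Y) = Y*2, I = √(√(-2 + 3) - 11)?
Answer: -2 + 1444*I*√10 ≈ -2.0 + 4566.3*I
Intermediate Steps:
L = -2
I = I*√10 (I = √(√1 - 11) = √(1 - 11) = √(-10) = I*√10 ≈ 3.1623*I)
y(Y) = 2*Y
d(q) = 2*q² (d(q) = q*(2*q) = 2*q²)
L + d(-19)*y(I) = -2 + (2*(-19)²)*(2*(I*√10)) = -2 + (2*361)*(2*I*√10) = -2 + 722*(2*I*√10) = -2 + 1444*I*√10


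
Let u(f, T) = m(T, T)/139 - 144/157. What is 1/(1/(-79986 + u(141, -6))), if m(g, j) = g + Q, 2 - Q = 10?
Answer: -1745556692/21823 ≈ -79987.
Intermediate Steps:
Q = -8 (Q = 2 - 1*10 = 2 - 10 = -8)
m(g, j) = -8 + g (m(g, j) = g - 8 = -8 + g)
u(f, T) = -21272/21823 + T/139 (u(f, T) = (-8 + T)/139 - 144/157 = (-8 + T)*(1/139) - 144*1/157 = (-8/139 + T/139) - 144/157 = -21272/21823 + T/139)
1/(1/(-79986 + u(141, -6))) = 1/(1/(-79986 + (-21272/21823 + (1/139)*(-6)))) = 1/(1/(-79986 + (-21272/21823 - 6/139))) = 1/(1/(-79986 - 22214/21823)) = 1/(1/(-1745556692/21823)) = 1/(-21823/1745556692) = -1745556692/21823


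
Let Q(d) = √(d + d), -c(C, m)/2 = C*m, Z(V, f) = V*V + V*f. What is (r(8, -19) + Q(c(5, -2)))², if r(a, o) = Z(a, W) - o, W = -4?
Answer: 2641 + 204*√10 ≈ 3286.1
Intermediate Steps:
Z(V, f) = V² + V*f
r(a, o) = -o + a*(-4 + a) (r(a, o) = a*(a - 4) - o = a*(-4 + a) - o = -o + a*(-4 + a))
c(C, m) = -2*C*m
Q(d) = √2*√d (Q(d) = √(2*d) = √2*√d)
(r(8, -19) + Q(c(5, -2)))² = ((-1*(-19) + 8*(-4 + 8)) + √2*√(-2*5*(-2)))² = ((19 + 8*4) + √2*√20)² = ((19 + 32) + √2*(2*√5))² = (51 + 2*√10)²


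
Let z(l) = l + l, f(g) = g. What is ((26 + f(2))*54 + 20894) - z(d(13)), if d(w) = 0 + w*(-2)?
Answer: 22458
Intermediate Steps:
d(w) = -2*w (d(w) = 0 - 2*w = -2*w)
z(l) = 2*l
((26 + f(2))*54 + 20894) - z(d(13)) = ((26 + 2)*54 + 20894) - 2*(-2*13) = (28*54 + 20894) - 2*(-26) = (1512 + 20894) - 1*(-52) = 22406 + 52 = 22458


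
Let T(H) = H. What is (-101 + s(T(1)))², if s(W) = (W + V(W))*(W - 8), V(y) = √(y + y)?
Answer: 11762 + 1512*√2 ≈ 13900.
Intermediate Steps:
V(y) = √2*√y (V(y) = √(2*y) = √2*√y)
s(W) = (-8 + W)*(W + √2*√W) (s(W) = (W + √2*√W)*(W - 8) = (W + √2*√W)*(-8 + W) = (-8 + W)*(W + √2*√W))
(-101 + s(T(1)))² = (-101 + (1² - 8*1 + √2*1^(3/2) - 8*√2*√1))² = (-101 + (1 - 8 + √2*1 - 8*√2*1))² = (-101 + (1 - 8 + √2 - 8*√2))² = (-101 + (-7 - 7*√2))² = (-108 - 7*√2)²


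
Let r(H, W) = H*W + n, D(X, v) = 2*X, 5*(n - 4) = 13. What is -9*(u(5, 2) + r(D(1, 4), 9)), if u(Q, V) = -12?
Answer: -567/5 ≈ -113.40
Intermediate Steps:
n = 33/5 (n = 4 + (⅕)*13 = 4 + 13/5 = 33/5 ≈ 6.6000)
r(H, W) = 33/5 + H*W (r(H, W) = H*W + 33/5 = 33/5 + H*W)
-9*(u(5, 2) + r(D(1, 4), 9)) = -9*(-12 + (33/5 + (2*1)*9)) = -9*(-12 + (33/5 + 2*9)) = -9*(-12 + (33/5 + 18)) = -9*(-12 + 123/5) = -9*63/5 = -567/5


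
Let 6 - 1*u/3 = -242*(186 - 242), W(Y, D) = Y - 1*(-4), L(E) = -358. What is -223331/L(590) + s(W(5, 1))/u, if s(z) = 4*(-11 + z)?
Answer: 4537864021/7274202 ≈ 623.83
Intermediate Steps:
W(Y, D) = 4 + Y (W(Y, D) = Y + 4 = 4 + Y)
s(z) = -44 + 4*z
u = -40638 (u = 18 - (-726)*(186 - 242) = 18 - (-726)*(-56) = 18 - 3*13552 = 18 - 40656 = -40638)
-223331/L(590) + s(W(5, 1))/u = -223331/(-358) + (-44 + 4*(4 + 5))/(-40638) = -223331*(-1/358) + (-44 + 4*9)*(-1/40638) = 223331/358 + (-44 + 36)*(-1/40638) = 223331/358 - 8*(-1/40638) = 223331/358 + 4/20319 = 4537864021/7274202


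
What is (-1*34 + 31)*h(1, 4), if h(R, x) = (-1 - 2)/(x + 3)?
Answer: 9/7 ≈ 1.2857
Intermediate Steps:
h(R, x) = -3/(3 + x)
(-1*34 + 31)*h(1, 4) = (-1*34 + 31)*(-3/(3 + 4)) = (-34 + 31)*(-3/7) = -(-9)/7 = -3*(-3/7) = 9/7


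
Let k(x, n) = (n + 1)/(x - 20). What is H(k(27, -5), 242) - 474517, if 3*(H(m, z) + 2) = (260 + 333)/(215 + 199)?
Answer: -589352005/1242 ≈ -4.7452e+5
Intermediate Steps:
k(x, n) = (1 + n)/(-20 + x)
H(m, z) = -1891/1242 (H(m, z) = -2 + ((260 + 333)/(215 + 199))/3 = -2 + (593/414)/3 = -2 + (593*(1/414))/3 = -2 + (⅓)*(593/414) = -2 + 593/1242 = -1891/1242)
H(k(27, -5), 242) - 474517 = -1891/1242 - 474517 = -589352005/1242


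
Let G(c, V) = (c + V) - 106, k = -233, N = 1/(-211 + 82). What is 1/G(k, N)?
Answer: -129/43732 ≈ -0.0029498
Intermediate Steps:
N = -1/129 (N = 1/(-129) = -1/129 ≈ -0.0077519)
G(c, V) = -106 + V + c (G(c, V) = (V + c) - 106 = -106 + V + c)
1/G(k, N) = 1/(-106 - 1/129 - 233) = 1/(-43732/129) = -129/43732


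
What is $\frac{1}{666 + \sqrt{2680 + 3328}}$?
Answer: $\frac{333}{218774} - \frac{\sqrt{1502}}{218774} \approx 0.001345$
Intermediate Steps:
$\frac{1}{666 + \sqrt{2680 + 3328}} = \frac{1}{666 + \sqrt{6008}} = \frac{1}{666 + 2 \sqrt{1502}}$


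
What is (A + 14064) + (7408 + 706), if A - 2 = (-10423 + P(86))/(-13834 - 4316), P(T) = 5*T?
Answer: 134192331/6050 ≈ 22181.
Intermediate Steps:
A = 15431/6050 (A = 2 + (-10423 + 5*86)/(-13834 - 4316) = 2 + (-10423 + 430)/(-18150) = 2 - 9993*(-1/18150) = 2 + 3331/6050 = 15431/6050 ≈ 2.5506)
(A + 14064) + (7408 + 706) = (15431/6050 + 14064) + (7408 + 706) = 85102631/6050 + 8114 = 134192331/6050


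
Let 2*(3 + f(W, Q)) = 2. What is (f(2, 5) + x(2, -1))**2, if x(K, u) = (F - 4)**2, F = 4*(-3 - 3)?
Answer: 611524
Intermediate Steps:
f(W, Q) = -2 (f(W, Q) = -3 + (1/2)*2 = -3 + 1 = -2)
F = -24 (F = 4*(-6) = -24)
x(K, u) = 784 (x(K, u) = (-24 - 4)**2 = (-28)**2 = 784)
(f(2, 5) + x(2, -1))**2 = (-2 + 784)**2 = 782**2 = 611524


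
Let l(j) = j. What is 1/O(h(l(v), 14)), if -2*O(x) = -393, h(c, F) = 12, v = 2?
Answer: 2/393 ≈ 0.0050891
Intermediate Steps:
O(x) = 393/2 (O(x) = -½*(-393) = 393/2)
1/O(h(l(v), 14)) = 1/(393/2) = 2/393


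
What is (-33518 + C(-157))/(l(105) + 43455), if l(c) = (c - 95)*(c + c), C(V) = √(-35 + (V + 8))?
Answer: -33518/45555 + 2*I*√46/45555 ≈ -0.73577 + 0.00029776*I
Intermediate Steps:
C(V) = √(-27 + V) (C(V) = √(-35 + (8 + V)) = √(-27 + V))
l(c) = 2*c*(-95 + c) (l(c) = (-95 + c)*(2*c) = 2*c*(-95 + c))
(-33518 + C(-157))/(l(105) + 43455) = (-33518 + √(-27 - 157))/(2*105*(-95 + 105) + 43455) = (-33518 + √(-184))/(2*105*10 + 43455) = (-33518 + 2*I*√46)/(2100 + 43455) = (-33518 + 2*I*√46)/45555 = (-33518 + 2*I*√46)*(1/45555) = -33518/45555 + 2*I*√46/45555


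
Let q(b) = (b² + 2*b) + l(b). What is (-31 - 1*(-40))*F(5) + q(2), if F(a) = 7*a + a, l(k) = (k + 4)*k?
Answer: 380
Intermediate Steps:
l(k) = k*(4 + k) (l(k) = (4 + k)*k = k*(4 + k))
q(b) = b² + 2*b + b*(4 + b) (q(b) = (b² + 2*b) + b*(4 + b) = b² + 2*b + b*(4 + b))
F(a) = 8*a
(-31 - 1*(-40))*F(5) + q(2) = (-31 - 1*(-40))*(8*5) + 2*2*(3 + 2) = (-31 + 40)*40 + 2*2*5 = 9*40 + 20 = 360 + 20 = 380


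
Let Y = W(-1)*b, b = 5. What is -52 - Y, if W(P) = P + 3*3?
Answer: -92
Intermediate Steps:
W(P) = 9 + P (W(P) = P + 9 = 9 + P)
Y = 40 (Y = (9 - 1)*5 = 8*5 = 40)
-52 - Y = -52 - 1*40 = -52 - 40 = -92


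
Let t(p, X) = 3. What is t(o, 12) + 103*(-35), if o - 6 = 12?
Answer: -3602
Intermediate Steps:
o = 18 (o = 6 + 12 = 18)
t(o, 12) + 103*(-35) = 3 + 103*(-35) = 3 - 3605 = -3602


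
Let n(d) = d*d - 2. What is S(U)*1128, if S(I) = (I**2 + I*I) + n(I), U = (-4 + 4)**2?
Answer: -2256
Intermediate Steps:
U = 0 (U = 0**2 = 0)
n(d) = -2 + d**2 (n(d) = d**2 - 2 = -2 + d**2)
S(I) = -2 + 3*I**2 (S(I) = (I**2 + I*I) + (-2 + I**2) = (I**2 + I**2) + (-2 + I**2) = 2*I**2 + (-2 + I**2) = -2 + 3*I**2)
S(U)*1128 = (-2 + 3*0**2)*1128 = (-2 + 3*0)*1128 = (-2 + 0)*1128 = -2*1128 = -2256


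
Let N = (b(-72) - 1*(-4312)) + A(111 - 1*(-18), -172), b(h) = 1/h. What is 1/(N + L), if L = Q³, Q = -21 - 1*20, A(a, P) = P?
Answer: -72/4664233 ≈ -1.5437e-5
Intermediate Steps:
Q = -41 (Q = -21 - 20 = -41)
N = 298079/72 (N = (1/(-72) - 1*(-4312)) - 172 = (-1/72 + 4312) - 172 = 310463/72 - 172 = 298079/72 ≈ 4140.0)
L = -68921 (L = (-41)³ = -68921)
1/(N + L) = 1/(298079/72 - 68921) = 1/(-4664233/72) = -72/4664233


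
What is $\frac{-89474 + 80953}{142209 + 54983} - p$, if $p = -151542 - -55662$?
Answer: $\frac{18906760439}{197192} \approx 95880.0$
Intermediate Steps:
$p = -95880$ ($p = -151542 + 55662 = -95880$)
$\frac{-89474 + 80953}{142209 + 54983} - p = \frac{-89474 + 80953}{142209 + 54983} - -95880 = - \frac{8521}{197192} + 95880 = \frac{18906760439}{197192}$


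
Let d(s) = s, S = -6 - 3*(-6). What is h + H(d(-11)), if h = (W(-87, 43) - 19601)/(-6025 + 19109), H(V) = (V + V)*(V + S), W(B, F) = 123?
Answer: -153663/6542 ≈ -23.489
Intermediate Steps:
S = 12 (S = -6 + 18 = 12)
H(V) = 2*V*(12 + V) (H(V) = (V + V)*(V + 12) = (2*V)*(12 + V) = 2*V*(12 + V))
h = -9739/6542 (h = (123 - 19601)/(-6025 + 19109) = -19478/13084 = -19478*1/13084 = -9739/6542 ≈ -1.4887)
h + H(d(-11)) = -9739/6542 + 2*(-11)*(12 - 11) = -9739/6542 + 2*(-11)*1 = -9739/6542 - 22 = -153663/6542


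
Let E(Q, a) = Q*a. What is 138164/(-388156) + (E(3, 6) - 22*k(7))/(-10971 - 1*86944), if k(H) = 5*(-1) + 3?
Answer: -3388098433/9501573685 ≈ -0.35658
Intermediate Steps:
k(H) = -2 (k(H) = -5 + 3 = -2)
138164/(-388156) + (E(3, 6) - 22*k(7))/(-10971 - 1*86944) = 138164/(-388156) + (3*6 - 22*(-2))/(-10971 - 1*86944) = 138164*(-1/388156) + (18 + 44)/(-10971 - 86944) = -34541/97039 + 62/(-97915) = -34541/97039 + 62*(-1/97915) = -34541/97039 - 62/97915 = -3388098433/9501573685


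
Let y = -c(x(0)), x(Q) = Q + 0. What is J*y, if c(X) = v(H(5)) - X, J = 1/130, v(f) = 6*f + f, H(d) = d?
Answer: -7/26 ≈ -0.26923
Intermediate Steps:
v(f) = 7*f
x(Q) = Q
J = 1/130 ≈ 0.0076923
c(X) = 35 - X (c(X) = 7*5 - X = 35 - X)
y = -35 (y = -(35 - 1*0) = -(35 + 0) = -1*35 = -35)
J*y = (1/130)*(-35) = -7/26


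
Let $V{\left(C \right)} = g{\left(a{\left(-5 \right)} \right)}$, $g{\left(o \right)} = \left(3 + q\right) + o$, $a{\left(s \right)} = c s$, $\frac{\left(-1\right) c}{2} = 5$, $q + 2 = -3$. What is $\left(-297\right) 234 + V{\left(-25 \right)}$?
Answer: $-69450$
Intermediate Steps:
$q = -5$ ($q = -2 - 3 = -5$)
$c = -10$ ($c = \left(-2\right) 5 = -10$)
$a{\left(s \right)} = - 10 s$
$g{\left(o \right)} = -2 + o$ ($g{\left(o \right)} = \left(3 - 5\right) + o = -2 + o$)
$V{\left(C \right)} = 48$ ($V{\left(C \right)} = -2 - -50 = -2 + 50 = 48$)
$\left(-297\right) 234 + V{\left(-25 \right)} = \left(-297\right) 234 + 48 = -69498 + 48 = -69450$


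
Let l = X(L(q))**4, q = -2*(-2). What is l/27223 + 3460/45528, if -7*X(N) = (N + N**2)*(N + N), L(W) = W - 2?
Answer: 8616395761/106279299798 ≈ 0.081073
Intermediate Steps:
q = 4
L(W) = -2 + W
X(N) = -2*N*(N + N**2)/7 (X(N) = -(N + N**2)*(N + N)/7 = -(N + N**2)*2*N/7 = -2*N*(N + N**2)/7)
l = 331776/2401 (l = (2*(-2 + 4)**2*(-1 - (-2 + 4))/7)**4 = ((2/7)*2**2*(-1 - 1*2))**4 = ((2/7)*4*(-1 - 2))**4 = ((2/7)*4*(-3))**4 = (-24/7)**4 = 331776/2401 ≈ 138.18)
l/27223 + 3460/45528 = (331776/2401)/27223 + 3460/45528 = (331776/2401)*(1/27223) + 3460*(1/45528) = 331776/65362423 + 865/11382 = 8616395761/106279299798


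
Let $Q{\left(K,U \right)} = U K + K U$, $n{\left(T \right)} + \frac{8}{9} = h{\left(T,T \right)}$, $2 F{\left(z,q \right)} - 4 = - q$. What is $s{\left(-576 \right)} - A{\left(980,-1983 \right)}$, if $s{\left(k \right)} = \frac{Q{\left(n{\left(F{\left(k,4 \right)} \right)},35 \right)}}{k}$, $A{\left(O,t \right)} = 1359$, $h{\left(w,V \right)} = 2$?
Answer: $- \frac{1761439}{1296} \approx -1359.1$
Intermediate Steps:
$F{\left(z,q \right)} = 2 - \frac{q}{2}$ ($F{\left(z,q \right)} = 2 + \frac{\left(-1\right) q}{2} = 2 - \frac{q}{2}$)
$n{\left(T \right)} = \frac{10}{9}$ ($n{\left(T \right)} = - \frac{8}{9} + 2 = \frac{10}{9}$)
$Q{\left(K,U \right)} = 2 K U$ ($Q{\left(K,U \right)} = K U + K U = 2 K U$)
$s{\left(k \right)} = \frac{700}{9 k}$ ($s{\left(k \right)} = \frac{2 \cdot \frac{10}{9} \cdot 35}{k} = \frac{700}{9 k}$)
$s{\left(-576 \right)} - A{\left(980,-1983 \right)} = \frac{700}{9 \left(-576\right)} - 1359 = \frac{700}{9} \left(- \frac{1}{576}\right) - 1359 = - \frac{175}{1296} - 1359 = - \frac{1761439}{1296}$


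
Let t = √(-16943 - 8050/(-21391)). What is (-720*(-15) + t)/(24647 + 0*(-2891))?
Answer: 10800/24647 + I*√7752519011233/527223977 ≈ 0.43819 + 0.0052811*I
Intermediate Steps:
t = I*√7752519011233/21391 (t = √(-16943 - 8050*(-1/21391)) = √(-16943 + 8050/21391) = √(-362419663/21391) = I*√7752519011233/21391 ≈ 130.16*I)
(-720*(-15) + t)/(24647 + 0*(-2891)) = (-720*(-15) + I*√7752519011233/21391)/(24647 + 0*(-2891)) = (10800 + I*√7752519011233/21391)/(24647 + 0) = (10800 + I*√7752519011233/21391)/24647 = (10800 + I*√7752519011233/21391)*(1/24647) = 10800/24647 + I*√7752519011233/527223977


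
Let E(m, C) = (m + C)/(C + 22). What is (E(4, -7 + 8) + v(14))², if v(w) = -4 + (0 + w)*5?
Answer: 2319529/529 ≈ 4384.7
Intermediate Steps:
E(m, C) = (C + m)/(22 + C)
v(w) = -4 + 5*w (v(w) = -4 + w*5 = -4 + 5*w)
(E(4, -7 + 8) + v(14))² = (((-7 + 8) + 4)/(22 + (-7 + 8)) + (-4 + 5*14))² = ((1 + 4)/(22 + 1) + (-4 + 70))² = (5/23 + 66)² = (1523/23)² = 2319529/529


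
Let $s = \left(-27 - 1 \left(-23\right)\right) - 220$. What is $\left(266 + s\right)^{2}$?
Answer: $1764$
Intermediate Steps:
$s = -224$ ($s = \left(-27 - -23\right) - 220 = \left(-27 + 23\right) - 220 = -4 - 220 = -224$)
$\left(266 + s\right)^{2} = \left(266 - 224\right)^{2} = 42^{2} = 1764$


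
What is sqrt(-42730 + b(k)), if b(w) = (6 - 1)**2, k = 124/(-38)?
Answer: 3*I*sqrt(4745) ≈ 206.65*I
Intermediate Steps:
k = -62/19 (k = 124*(-1/38) = -62/19 ≈ -3.2632)
b(w) = 25 (b(w) = 5**2 = 25)
sqrt(-42730 + b(k)) = sqrt(-42730 + 25) = sqrt(-42705) = 3*I*sqrt(4745)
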